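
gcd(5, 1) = 1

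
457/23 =19 + 20/23 = 19.87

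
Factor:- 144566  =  -2^1*41^2 * 43^1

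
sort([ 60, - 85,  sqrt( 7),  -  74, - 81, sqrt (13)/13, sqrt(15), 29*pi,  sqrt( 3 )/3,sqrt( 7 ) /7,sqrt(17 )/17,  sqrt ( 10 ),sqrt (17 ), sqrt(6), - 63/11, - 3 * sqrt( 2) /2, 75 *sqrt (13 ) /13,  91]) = [ - 85, - 81, - 74,  -  63/11,-3 * sqrt (2)/2,sqrt( 17)/17, sqrt (13) /13,  sqrt ( 7)/7,sqrt(3) /3,  sqrt(6 ),sqrt(7 ), sqrt ( 10),sqrt( 15 ), sqrt(17 ), 75*sqrt( 13 ) /13,  60 , 91,  29*pi]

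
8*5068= 40544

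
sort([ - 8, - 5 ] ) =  [  -  8,-5] 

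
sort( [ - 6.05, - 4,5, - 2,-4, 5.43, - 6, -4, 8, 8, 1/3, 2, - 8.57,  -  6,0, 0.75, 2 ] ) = [ - 8.57, - 6.05, - 6, - 6 , - 4,-4,-4, - 2,0,1/3,0.75, 2,2, 5,  5.43, 8, 8 ]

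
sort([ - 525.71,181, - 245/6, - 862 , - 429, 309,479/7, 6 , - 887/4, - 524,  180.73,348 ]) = [ - 862, - 525.71, - 524,  -  429,-887/4 , - 245/6,6, 479/7,180.73,  181,309, 348]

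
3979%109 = 55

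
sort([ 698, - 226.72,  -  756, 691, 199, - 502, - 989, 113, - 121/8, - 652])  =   [-989, - 756, - 652, - 502, - 226.72,-121/8, 113,199, 691,698] 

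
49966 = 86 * 581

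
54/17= 54/17=3.18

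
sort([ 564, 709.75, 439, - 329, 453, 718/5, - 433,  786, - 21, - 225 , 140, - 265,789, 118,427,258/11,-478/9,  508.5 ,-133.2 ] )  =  [ - 433,-329,-265 , -225, - 133.2, - 478/9, - 21, 258/11,118, 140,718/5 , 427, 439,453 , 508.5,564 , 709.75 , 786, 789 ] 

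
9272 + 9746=19018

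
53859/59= 53859/59 = 912.86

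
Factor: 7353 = 3^2 *19^1*43^1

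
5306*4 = 21224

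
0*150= 0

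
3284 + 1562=4846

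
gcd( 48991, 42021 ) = 1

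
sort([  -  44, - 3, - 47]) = [ - 47, - 44 , - 3]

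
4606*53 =244118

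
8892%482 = 216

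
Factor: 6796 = 2^2*1699^1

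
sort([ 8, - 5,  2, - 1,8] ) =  [ - 5, - 1,2,8, 8]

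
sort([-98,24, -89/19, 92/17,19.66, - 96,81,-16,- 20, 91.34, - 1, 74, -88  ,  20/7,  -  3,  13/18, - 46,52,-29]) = [ - 98, - 96,  -  88, - 46, -29, - 20,  -  16, - 89/19, - 3, - 1,13/18, 20/7, 92/17,19.66,24, 52 , 74,81,91.34] 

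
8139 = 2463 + 5676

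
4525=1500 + 3025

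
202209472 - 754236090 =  - 552026618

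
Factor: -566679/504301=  - 3^1 * 7^(- 1 )*47^1*4019^1*72043^ ( - 1)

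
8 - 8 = 0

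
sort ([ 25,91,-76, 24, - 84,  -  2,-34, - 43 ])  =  [-84,  -  76,- 43, - 34, - 2, 24,25,91] 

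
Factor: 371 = 7^1*53^1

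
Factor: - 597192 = -2^3*3^1*149^1*167^1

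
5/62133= 5/62133  =  0.00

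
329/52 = 329/52 = 6.33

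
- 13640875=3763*( - 3625)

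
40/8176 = 5/1022=0.00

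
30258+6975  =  37233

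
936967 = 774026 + 162941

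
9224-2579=6645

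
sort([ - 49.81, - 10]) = [ - 49.81, - 10]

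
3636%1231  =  1174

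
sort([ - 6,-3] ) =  [ - 6, - 3]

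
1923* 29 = 55767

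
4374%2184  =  6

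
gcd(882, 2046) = 6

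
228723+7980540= 8209263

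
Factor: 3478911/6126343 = 3^1*23^1*41^(-1) * 127^1 * 397^1 * 149423^ ( - 1 ) 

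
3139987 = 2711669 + 428318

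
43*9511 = 408973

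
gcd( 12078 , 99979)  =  671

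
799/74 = 799/74 =10.80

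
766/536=383/268= 1.43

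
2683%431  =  97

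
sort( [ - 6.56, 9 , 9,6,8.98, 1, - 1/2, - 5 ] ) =[ - 6.56, - 5,-1/2, 1, 6, 8.98, 9, 9]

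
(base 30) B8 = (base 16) 152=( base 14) 1a2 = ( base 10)338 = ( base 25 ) dd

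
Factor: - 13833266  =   - 2^1*6916633^1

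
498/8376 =83/1396 = 0.06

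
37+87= 124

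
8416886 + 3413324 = 11830210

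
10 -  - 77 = 87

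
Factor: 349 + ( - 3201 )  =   - 2852 = - 2^2*23^1 * 31^1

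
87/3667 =87/3667= 0.02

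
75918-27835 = 48083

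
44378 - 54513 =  - 10135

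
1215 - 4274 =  - 3059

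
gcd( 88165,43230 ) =55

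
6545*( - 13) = - 85085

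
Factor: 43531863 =3^1 * 14510621^1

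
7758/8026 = 3879/4013 = 0.97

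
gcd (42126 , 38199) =357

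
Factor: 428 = 2^2*107^1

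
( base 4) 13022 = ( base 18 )178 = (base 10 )458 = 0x1CA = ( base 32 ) ea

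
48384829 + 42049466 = 90434295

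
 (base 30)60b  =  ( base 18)gcb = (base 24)99B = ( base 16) 1523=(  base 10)5411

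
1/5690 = 1/5690=0.00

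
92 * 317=29164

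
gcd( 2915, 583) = 583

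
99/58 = 99/58= 1.71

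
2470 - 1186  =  1284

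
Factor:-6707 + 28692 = 21985 = 5^1*4397^1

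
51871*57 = 2956647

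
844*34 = 28696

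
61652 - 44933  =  16719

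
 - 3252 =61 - 3313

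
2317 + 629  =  2946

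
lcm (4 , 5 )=20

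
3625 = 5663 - 2038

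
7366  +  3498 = 10864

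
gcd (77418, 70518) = 138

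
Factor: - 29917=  - 29917^1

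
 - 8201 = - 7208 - 993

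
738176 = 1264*584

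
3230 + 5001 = 8231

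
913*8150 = 7440950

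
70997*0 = 0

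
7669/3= 2556 + 1/3 = 2556.33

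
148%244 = 148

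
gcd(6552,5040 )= 504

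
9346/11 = 9346/11  =  849.64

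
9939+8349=18288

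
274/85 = 274/85 = 3.22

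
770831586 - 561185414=209646172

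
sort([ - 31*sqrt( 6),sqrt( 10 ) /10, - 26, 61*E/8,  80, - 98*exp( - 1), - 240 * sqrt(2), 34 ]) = [ - 240*  sqrt( 2), -31* sqrt( 6), -98*exp(-1),-26, sqrt( 10)/10,61*E/8, 34, 80] 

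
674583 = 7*96369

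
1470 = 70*21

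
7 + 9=16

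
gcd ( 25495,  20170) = 5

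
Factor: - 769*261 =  - 3^2*29^1*769^1 = -200709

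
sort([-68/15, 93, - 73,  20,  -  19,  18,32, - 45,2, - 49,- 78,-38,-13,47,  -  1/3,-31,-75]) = [ - 78,  -  75, - 73, - 49,- 45, - 38,-31,-19, - 13, - 68/15 ,  -  1/3,2,18, 20, 32, 47,  93]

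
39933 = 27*1479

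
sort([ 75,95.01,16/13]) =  [16/13,75,95.01]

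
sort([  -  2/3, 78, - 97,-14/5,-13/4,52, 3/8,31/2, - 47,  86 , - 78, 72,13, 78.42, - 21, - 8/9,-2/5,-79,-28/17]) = [ - 97, - 79,-78, - 47, - 21,-13/4 , - 14/5, - 28/17, - 8/9, - 2/3, - 2/5, 3/8, 13, 31/2 , 52, 72,78, 78.42, 86 ] 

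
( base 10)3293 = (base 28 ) 45h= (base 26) 4mh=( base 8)6335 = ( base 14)12b3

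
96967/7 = 96967/7 =13852.43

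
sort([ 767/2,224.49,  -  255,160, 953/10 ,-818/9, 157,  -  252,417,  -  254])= [-255,-254, - 252,-818/9, 953/10, 157, 160,224.49 , 767/2,417]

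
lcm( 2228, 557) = 2228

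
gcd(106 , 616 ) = 2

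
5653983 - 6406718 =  - 752735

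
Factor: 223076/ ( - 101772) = - 217/99 = - 3^ ( - 2 ) * 7^1* 11^( - 1)*31^1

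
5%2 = 1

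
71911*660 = 47461260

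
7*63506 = 444542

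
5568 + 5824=11392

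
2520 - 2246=274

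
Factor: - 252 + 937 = 685 = 5^1* 137^1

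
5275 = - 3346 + 8621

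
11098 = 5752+5346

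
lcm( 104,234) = 936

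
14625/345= 975/23= 42.39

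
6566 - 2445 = 4121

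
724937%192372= 147821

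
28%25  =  3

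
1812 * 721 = 1306452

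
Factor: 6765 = 3^1*5^1 *11^1*41^1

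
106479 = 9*11831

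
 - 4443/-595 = 7+278/595  =  7.47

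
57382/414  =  28691/207=138.60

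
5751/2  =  5751/2=2875.50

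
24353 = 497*49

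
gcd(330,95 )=5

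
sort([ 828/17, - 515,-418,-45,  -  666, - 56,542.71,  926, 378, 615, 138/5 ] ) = [-666, - 515,-418,-56, - 45,138/5,828/17,378, 542.71,615,926]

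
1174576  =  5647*208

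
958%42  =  34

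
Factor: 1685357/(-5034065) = - 5^(  -  1)*19^1*107^1*137^( - 1) * 829^1*7349^( - 1) 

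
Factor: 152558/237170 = 119/185 = 5^( - 1) * 7^1*17^1*37^( - 1 )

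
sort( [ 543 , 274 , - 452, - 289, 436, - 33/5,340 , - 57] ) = [- 452,-289,-57, - 33/5,274, 340,  436,  543 ]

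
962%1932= 962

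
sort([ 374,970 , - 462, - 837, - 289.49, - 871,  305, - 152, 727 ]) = [ - 871,-837, - 462, - 289.49, - 152, 305,374 , 727, 970 ] 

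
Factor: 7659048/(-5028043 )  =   - 2^3*3^1*349^( - 1 )*14407^( - 1)*319127^1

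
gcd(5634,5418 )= 18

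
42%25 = 17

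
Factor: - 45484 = - 2^2*83^1*137^1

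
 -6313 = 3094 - 9407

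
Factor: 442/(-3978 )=-1/9 = -  3^( - 2 )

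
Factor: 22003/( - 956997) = -3^( - 2 )*113^( - 1 )*941^( - 1 )*22003^1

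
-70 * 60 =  - 4200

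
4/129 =4/129=0.03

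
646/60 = 323/30=10.77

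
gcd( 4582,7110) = 158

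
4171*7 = 29197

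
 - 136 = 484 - 620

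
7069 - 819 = 6250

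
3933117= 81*48557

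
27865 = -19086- - 46951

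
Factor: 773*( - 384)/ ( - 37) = 2^7*3^1*37^( - 1 )*773^1 = 296832/37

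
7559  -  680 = 6879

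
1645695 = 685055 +960640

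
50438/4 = 12609 + 1/2 = 12609.50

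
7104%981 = 237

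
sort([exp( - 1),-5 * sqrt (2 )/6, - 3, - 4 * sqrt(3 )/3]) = [ - 3, - 4*sqrt ( 3 )/3,  -  5*sqrt( 2 ) /6,exp(-1)]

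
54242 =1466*37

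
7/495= 7/495 =0.01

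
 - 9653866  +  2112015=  - 7541851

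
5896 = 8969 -3073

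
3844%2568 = 1276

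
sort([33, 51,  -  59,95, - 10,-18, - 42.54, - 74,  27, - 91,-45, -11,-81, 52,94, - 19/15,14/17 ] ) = [ - 91, - 81, - 74, - 59,-45, - 42.54,  -  18, - 11, - 10,-19/15,14/17, 27,33, 51, 52,  94, 95 ]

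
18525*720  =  13338000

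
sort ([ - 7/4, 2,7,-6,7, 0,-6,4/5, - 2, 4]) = [ - 6, - 6, - 2,-7/4 , 0,4/5,2, 4, 7,7] 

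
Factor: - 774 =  - 2^1*3^2*43^1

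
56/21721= 8/3103 = 0.00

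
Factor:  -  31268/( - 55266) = 2^1 * 3^ ( - 1 )*61^(-1)*151^(-1 )*7817^1 = 15634/27633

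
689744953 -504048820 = 185696133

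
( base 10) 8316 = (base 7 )33150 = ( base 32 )83s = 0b10000001111100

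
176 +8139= 8315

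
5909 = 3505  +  2404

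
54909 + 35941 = 90850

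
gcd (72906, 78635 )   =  1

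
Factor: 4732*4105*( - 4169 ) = - 80982241340 = -2^2*5^1*7^1 * 11^1*13^2*379^1 * 821^1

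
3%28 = 3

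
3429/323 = 3429/323 = 10.62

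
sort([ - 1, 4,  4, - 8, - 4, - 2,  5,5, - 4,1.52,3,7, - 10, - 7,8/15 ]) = [ - 10, - 8,-7, - 4 , - 4, - 2, - 1, 8/15,1.52, 3, 4,4,5,5,7]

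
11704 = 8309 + 3395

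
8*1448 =11584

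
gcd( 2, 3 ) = 1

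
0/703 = 0 = 0.00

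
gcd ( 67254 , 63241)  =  1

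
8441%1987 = 493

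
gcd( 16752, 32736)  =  48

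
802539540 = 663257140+139282400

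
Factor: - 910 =-2^1*5^1*7^1 * 13^1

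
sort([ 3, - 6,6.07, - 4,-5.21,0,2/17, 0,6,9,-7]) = [ - 7, - 6, - 5.21, - 4,0,0,2/17, 3 , 6,6.07,  9 ] 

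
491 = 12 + 479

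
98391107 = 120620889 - 22229782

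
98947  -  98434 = 513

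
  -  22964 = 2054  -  25018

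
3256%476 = 400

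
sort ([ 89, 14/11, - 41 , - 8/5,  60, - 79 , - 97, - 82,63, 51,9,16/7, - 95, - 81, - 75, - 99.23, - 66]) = [-99.23, - 97, - 95, - 82, - 81, - 79, - 75, - 66, - 41, - 8/5, 14/11, 16/7, 9, 51 , 60,63, 89]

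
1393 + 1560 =2953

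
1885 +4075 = 5960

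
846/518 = 1 +164/259=1.63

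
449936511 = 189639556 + 260296955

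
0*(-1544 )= 0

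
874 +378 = 1252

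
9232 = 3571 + 5661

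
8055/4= 2013 + 3/4=2013.75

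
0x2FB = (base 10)763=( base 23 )1a4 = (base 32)nr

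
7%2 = 1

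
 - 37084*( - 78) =2892552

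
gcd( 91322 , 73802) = 2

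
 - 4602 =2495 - 7097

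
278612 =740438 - 461826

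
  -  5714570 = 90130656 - 95845226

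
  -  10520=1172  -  11692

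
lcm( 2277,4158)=95634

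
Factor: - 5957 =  - 7^1*23^1 * 37^1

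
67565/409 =67565/409 = 165.20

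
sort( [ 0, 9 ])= [ 0, 9] 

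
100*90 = 9000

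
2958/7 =422 + 4/7 = 422.57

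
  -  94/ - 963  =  94/963 = 0.10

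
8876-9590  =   - 714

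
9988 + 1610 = 11598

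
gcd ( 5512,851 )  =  1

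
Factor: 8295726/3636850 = 4147863/1818425 = 3^1*5^( - 2 )*7^(-1)*10391^( - 1)* 1382621^1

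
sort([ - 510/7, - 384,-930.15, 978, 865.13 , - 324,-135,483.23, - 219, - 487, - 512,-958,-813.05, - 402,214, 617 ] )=[ - 958, - 930.15, -813.05 , - 512,-487,-402, - 384,-324, - 219,  -  135,-510/7, 214,483.23,617, 865.13, 978 ] 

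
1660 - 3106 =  - 1446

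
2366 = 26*91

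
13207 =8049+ 5158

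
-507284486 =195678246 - 702962732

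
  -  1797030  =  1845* ( - 974) 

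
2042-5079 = -3037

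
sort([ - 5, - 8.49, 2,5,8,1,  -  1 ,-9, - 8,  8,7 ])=[ - 9, - 8.49, - 8, - 5 ,  -  1, 1, 2,5, 7, 8, 8]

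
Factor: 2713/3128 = 2^( - 3)*17^( - 1)*23^(-1)*2713^1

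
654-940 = -286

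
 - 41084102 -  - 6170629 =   -  34913473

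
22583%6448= 3239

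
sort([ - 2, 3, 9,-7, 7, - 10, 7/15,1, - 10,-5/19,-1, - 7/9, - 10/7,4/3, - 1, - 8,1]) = [- 10, - 10, - 8, - 7,-2, - 10/7,-1,-1, - 7/9,  -  5/19,7/15 , 1 , 1,  4/3,  3,7,9] 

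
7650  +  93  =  7743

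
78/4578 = 13/763 =0.02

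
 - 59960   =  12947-72907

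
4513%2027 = 459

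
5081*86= 436966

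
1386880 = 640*2167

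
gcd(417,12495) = 3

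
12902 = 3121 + 9781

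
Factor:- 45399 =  - 3^1*37^1*409^1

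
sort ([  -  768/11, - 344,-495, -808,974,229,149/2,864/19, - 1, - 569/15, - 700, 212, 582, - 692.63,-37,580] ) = [ - 808,  -  700,- 692.63, - 495, - 344, - 768/11, - 569/15, - 37, - 1,864/19,149/2,212,229,580,582, 974 ]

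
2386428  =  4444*537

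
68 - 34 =34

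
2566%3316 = 2566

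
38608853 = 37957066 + 651787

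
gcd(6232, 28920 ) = 8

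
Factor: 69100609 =69100609^1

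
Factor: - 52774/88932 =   -  2^( - 1) * 3^(- 1 )*7411^( - 1)*26387^1=-26387/44466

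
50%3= 2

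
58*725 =42050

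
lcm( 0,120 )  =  0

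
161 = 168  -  7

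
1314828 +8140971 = 9455799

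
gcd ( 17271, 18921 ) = 3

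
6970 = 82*85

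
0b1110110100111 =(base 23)e81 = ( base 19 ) 120A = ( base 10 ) 7591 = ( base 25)C3G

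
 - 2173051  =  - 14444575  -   - 12271524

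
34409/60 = 573 + 29/60 = 573.48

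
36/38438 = 18/19219  =  0.00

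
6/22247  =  6/22247= 0.00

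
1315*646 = 849490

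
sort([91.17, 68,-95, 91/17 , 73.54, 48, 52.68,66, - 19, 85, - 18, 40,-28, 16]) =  [ - 95, - 28 , - 19 , - 18,91/17, 16, 40, 48, 52.68,66, 68,73.54, 85, 91.17]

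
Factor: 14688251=61^1*389^1*619^1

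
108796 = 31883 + 76913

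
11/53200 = 11/53200= 0.00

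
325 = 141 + 184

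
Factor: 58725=3^4*5^2*29^1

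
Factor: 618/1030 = 3/5 = 3^1 * 5^ (- 1)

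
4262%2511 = 1751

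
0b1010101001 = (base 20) 1E1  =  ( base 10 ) 681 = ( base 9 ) 836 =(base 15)306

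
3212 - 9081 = -5869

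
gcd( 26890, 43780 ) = 10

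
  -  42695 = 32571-75266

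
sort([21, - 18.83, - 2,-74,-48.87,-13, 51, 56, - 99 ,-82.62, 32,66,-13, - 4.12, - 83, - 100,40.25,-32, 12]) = [ - 100 ,-99,-83,-82.62, - 74,-48.87,-32,  -  18.83, - 13,-13,  -  4.12 , - 2,12, 21, 32, 40.25,  51, 56, 66 ]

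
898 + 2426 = 3324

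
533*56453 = 30089449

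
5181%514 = 41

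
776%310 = 156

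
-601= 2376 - 2977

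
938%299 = 41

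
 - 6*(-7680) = 46080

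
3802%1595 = 612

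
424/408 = 53/51 = 1.04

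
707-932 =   -  225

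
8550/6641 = 1+1909/6641 =1.29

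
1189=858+331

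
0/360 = 0 = 0.00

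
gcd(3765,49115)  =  5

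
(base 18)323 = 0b1111110011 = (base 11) 83a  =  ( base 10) 1011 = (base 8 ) 1763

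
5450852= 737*7396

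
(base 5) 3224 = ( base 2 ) 110110111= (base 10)439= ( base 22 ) jl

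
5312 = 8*664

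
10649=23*463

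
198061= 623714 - 425653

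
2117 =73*29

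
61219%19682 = 2173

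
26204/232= 6551/58 = 112.95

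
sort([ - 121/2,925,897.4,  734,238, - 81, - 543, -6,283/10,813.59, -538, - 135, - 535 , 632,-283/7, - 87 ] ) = [-543, - 538, - 535,-135, - 87, - 81, -121/2, - 283/7, - 6,283/10, 238,632,734, 813.59, 897.4,925]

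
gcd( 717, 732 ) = 3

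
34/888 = 17/444 = 0.04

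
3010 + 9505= 12515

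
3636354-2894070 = 742284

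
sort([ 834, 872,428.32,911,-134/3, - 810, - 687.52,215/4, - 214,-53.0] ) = [ - 810,  -  687.52, - 214, - 53.0, - 134/3, 215/4, 428.32, 834, 872, 911]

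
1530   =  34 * 45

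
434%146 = 142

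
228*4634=1056552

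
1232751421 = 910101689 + 322649732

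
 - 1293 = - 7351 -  - 6058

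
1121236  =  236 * 4751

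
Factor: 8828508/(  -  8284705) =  - 679116/637285 = -2^2*3^1*5^( - 1 )*11^( - 1)* 17^1*3329^1*11587^ ( - 1 )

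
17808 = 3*5936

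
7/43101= 7/43101 = 0.00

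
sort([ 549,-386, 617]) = [ - 386, 549, 617]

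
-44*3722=-163768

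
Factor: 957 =3^1*11^1*29^1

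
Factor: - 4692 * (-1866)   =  8755272 = 2^3*3^2 *17^1*23^1*311^1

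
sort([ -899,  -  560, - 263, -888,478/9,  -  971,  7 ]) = [ - 971,  -  899,-888 ,-560,  -  263, 7, 478/9 ] 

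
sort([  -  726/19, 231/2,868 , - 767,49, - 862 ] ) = [ - 862, - 767, - 726/19,49, 231/2, 868 ]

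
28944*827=23936688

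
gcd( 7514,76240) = 2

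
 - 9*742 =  - 6678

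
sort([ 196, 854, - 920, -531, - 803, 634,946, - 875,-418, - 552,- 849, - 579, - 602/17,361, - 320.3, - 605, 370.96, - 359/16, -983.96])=[ - 983.96 ,-920,  -  875,-849, - 803, - 605,-579, - 552, - 531, - 418, - 320.3 , - 602/17, - 359/16, 196, 361,370.96,  634,  854,  946]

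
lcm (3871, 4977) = 34839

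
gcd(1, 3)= 1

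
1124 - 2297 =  - 1173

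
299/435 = 299/435 = 0.69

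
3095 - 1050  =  2045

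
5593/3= 5593/3 = 1864.33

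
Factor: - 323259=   -  3^1*277^1*389^1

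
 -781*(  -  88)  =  68728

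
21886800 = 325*67344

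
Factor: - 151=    - 151^1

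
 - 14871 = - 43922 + 29051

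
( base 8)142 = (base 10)98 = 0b1100010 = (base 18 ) 58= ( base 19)53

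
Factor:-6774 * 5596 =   -  37907304= - 2^3*3^1*1129^1*1399^1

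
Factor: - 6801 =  - 3^1*2267^1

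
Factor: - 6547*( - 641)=641^1*6547^1  =  4196627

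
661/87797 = 661/87797=0.01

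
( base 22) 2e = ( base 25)28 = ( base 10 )58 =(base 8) 72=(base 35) 1n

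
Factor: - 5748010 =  - 2^1*5^1*574801^1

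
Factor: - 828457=- 7^1*19^1*6229^1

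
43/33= 43/33 = 1.30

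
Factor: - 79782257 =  - 79782257^1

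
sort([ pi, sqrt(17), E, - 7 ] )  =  [ - 7,  E,pi, sqrt(17)] 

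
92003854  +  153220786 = 245224640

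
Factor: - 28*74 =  -2^3*7^1*37^1 = - 2072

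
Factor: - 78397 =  - 11^1*7127^1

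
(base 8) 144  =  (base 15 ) 6a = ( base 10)100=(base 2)1100100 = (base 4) 1210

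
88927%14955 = 14152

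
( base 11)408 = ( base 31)FR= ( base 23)l9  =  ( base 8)754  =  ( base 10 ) 492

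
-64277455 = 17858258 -82135713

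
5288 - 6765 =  - 1477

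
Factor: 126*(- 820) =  - 2^3*3^2*5^1*7^1*41^1  =  - 103320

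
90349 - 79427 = 10922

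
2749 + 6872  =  9621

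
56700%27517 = 1666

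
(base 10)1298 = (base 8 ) 2422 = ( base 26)1no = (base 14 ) 68a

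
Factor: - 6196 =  - 2^2*1549^1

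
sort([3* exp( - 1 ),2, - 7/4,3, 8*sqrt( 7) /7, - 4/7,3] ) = [ - 7/4, - 4/7, 3* exp(  -  1) , 2, 3, 3, 8*sqrt( 7 )/7]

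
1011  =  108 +903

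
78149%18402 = 4541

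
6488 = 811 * 8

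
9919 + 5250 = 15169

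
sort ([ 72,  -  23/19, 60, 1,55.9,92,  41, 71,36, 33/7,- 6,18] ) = [- 6,-23/19,1, 33/7,18, 36,  41,55.9, 60,71,72,92] 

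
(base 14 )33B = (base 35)ib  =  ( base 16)281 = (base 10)641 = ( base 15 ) 2cb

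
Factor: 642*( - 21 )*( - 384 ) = 2^8*3^3*7^1*107^1 = 5177088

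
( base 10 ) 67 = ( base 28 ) 2b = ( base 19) 3A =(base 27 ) 2D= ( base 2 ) 1000011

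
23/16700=23/16700= 0.00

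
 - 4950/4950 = -1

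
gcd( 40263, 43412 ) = 1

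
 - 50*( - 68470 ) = 3423500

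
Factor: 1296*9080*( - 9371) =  - 2^7*3^4 * 5^1*227^1*9371^1 = - 110274929280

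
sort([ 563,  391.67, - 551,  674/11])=[ - 551,674/11, 391.67, 563] 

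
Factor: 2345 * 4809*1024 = 11547755520 = 2^10*3^1*5^1*7^2* 67^1*229^1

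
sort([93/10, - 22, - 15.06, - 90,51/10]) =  [ - 90, - 22, - 15.06,51/10,93/10]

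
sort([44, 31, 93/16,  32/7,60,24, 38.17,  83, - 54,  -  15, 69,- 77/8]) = [ - 54, - 15, - 77/8, 32/7,93/16, 24, 31, 38.17,44,60 , 69,  83]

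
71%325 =71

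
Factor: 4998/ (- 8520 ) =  - 833/1420 = - 2^( - 2 )*5^( - 1) *7^2*17^1* 71^( - 1) 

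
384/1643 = 384/1643= 0.23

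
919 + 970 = 1889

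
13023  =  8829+4194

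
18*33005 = 594090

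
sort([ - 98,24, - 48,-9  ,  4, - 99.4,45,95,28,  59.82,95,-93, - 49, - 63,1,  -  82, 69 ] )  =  [-99.4, - 98, - 93, - 82, -63,- 49,  -  48, - 9,  1,4,24 , 28,45, 59.82, 69,95,95]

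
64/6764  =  16/1691 = 0.01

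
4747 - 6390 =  - 1643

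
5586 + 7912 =13498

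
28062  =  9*3118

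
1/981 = 1/981 = 0.00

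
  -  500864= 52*(-9632)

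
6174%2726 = 722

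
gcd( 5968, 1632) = 16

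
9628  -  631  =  8997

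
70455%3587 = 2302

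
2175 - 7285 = -5110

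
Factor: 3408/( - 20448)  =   - 2^( - 1)*3^ ( - 1 )=- 1/6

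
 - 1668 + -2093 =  - 3761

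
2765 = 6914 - 4149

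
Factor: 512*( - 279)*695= - 2^9 * 3^2*5^1 * 31^1*139^1= -99279360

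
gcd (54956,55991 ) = 1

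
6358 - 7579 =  - 1221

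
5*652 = 3260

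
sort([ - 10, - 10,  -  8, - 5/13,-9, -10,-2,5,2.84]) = [-10,-10, - 10, - 9, - 8,-2, - 5/13,2.84,5 ] 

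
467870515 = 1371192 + 466499323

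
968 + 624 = 1592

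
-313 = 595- 908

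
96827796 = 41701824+55125972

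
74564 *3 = 223692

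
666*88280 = 58794480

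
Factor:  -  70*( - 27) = 2^1*3^3*5^1* 7^1 = 1890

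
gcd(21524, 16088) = 4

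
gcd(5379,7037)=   1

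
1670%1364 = 306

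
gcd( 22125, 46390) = 5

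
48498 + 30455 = 78953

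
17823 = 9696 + 8127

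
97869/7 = 13981 + 2/7=13981.29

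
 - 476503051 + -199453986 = - 675957037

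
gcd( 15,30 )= 15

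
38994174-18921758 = 20072416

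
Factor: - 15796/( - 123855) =2^2*3^( - 1)*5^( - 1)*11^1*23^( - 1 ) = 44/345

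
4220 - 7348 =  - 3128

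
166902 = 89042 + 77860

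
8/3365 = 8/3365 = 0.00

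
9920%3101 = 617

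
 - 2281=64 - 2345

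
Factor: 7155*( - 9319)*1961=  - 3^3*5^1*37^1*53^2*9319^1 = - 130754469645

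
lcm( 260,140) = 1820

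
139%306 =139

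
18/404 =9/202=0.04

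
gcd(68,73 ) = 1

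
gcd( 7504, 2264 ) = 8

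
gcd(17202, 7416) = 6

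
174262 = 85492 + 88770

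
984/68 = 14 + 8/17 = 14.47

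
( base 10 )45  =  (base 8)55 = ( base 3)1200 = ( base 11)41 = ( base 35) 1A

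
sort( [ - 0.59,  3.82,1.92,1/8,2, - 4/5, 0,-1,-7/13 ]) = [- 1,-4/5, - 0.59  , - 7/13, 0,1/8,1.92, 2,3.82] 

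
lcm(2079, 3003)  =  27027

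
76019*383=29115277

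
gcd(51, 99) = 3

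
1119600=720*1555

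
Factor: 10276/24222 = 2^1  *  3^( - 1) * 7^1*11^( - 1) = 14/33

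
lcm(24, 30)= 120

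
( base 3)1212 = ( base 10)50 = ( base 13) 3B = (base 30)1K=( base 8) 62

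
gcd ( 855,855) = 855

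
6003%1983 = 54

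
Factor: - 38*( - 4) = 152 = 2^3 * 19^1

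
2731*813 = 2220303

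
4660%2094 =472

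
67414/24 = 33707/12 = 2808.92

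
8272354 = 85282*97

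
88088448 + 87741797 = 175830245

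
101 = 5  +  96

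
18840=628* 30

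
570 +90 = 660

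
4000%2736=1264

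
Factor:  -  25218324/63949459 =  - 2^2* 3^3*7^( - 2 )*19^( - 1 ) * 149^( - 1 )*239^1* 461^(  -  1 )*977^1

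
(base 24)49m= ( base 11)1A01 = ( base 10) 2542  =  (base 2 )100111101110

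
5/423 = 5/423 = 0.01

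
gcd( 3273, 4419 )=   3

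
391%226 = 165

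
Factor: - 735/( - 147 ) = 5^1 = 5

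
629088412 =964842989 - 335754577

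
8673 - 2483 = 6190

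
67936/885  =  67936/885 = 76.76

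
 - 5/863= - 1 + 858/863 = -0.01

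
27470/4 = 13735/2= 6867.50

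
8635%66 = 55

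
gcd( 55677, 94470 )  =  201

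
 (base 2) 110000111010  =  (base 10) 3130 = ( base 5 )100010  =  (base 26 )4GA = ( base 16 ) C3A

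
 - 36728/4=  - 9182= - 9182.00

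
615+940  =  1555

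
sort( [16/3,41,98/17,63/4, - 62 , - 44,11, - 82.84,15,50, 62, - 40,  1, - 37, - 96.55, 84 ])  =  [-96.55,  -  82.84,  -  62,  -  44,-40, - 37, 1 , 16/3,98/17, 11,15,63/4,41,  50,62,84]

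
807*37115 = 29951805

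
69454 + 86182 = 155636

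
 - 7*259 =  - 1813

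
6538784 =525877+6012907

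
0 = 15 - 15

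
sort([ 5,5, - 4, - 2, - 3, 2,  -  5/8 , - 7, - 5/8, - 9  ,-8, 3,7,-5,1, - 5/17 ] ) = [ - 9, - 8, -7,-5, - 4, - 3, - 2, - 5/8,  -  5/8, - 5/17, 1,2, 3, 5, 5,7] 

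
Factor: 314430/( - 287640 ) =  - 2^ ( - 2)*3^( - 1 )*17^( - 1)*223^1=- 223/204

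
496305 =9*55145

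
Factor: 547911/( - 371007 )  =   - 151^ (  -  1)*223^1  =  - 223/151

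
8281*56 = 463736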